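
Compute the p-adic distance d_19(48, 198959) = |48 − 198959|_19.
d_19(48, 198959) = 1/6859

Step 1 — x − y = 48 − 198959 = -198911. Step 2 — v_19(-198911) = 3 (factor: -198911 = −(19^3 · 29); the sign does not affect v_p). Step 3 — |x − y|_19 = 19^{-3} = 1/6859.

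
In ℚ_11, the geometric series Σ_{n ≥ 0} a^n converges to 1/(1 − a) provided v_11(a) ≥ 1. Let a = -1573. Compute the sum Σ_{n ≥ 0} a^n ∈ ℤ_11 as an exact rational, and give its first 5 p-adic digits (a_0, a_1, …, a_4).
Σ a^n = 1/(1 − a) = 1/1574;  first 5 digits = (1, 0, 9, 9, 3)

v_11(a) = 2 ≥ 1, so the series converges in ℤ_11 to 1/(1 − a) = 1/(1 − (-1573)) = 1/1574. Expand this rational in ℤ_11: compute digits iteratively via d_i = x_i mod 11, x_{i+1} = (x_i − d_i)/11. The first 5 digits are (1, 0, 9, 9, 3).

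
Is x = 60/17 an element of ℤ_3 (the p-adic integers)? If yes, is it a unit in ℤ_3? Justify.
x ∈ ℤ_3 but not a unit; v_3(x) = 1 > 0

ℤ_3 = {x ∈ ℚ_3 : v_3(x) ≥ 0} and ℤ_3^× = {x ∈ ℤ_3 : v_3(x) = 0}. Here v_3(60/17) = v_3(num) − v_3(den) = 1; compare against these criteria.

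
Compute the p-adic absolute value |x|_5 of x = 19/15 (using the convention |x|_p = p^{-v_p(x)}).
|19/15|_5 = 5

Step 1 — compute v_5(x) by factoring powers of 5 out of the numerator and denominator: v_5(19/15) = -1. Step 2 — apply |x|_p = p^{-v_p(x)} = 5^{1} = 5.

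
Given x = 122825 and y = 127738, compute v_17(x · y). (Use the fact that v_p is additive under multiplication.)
v_17(15689419850) = 6

v_p(x) = 3 (factor: 122825 = 17^3 · 25); v_p(y) = 3 (factor: 127738 = 17^3 · 26). Additivity: v_p(xy) = v_p(x) + v_p(y) = 3 + 3 = 6. (Direct check: xy = 15689419850 = 17^6 · (650).)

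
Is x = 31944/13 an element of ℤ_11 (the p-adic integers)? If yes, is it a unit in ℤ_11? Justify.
x ∈ ℤ_11 but not a unit; v_11(x) = 3 > 0

ℤ_11 = {x ∈ ℚ_11 : v_11(x) ≥ 0} and ℤ_11^× = {x ∈ ℤ_11 : v_11(x) = 0}. Here v_11(31944/13) = v_11(num) − v_11(den) = 3; compare against these criteria.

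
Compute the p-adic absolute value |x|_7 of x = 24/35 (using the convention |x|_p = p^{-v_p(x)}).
|24/35|_7 = 7

Step 1 — compute v_7(x) by factoring powers of 7 out of the numerator and denominator: v_7(24/35) = -1. Step 2 — apply |x|_p = p^{-v_p(x)} = 7^{1} = 7.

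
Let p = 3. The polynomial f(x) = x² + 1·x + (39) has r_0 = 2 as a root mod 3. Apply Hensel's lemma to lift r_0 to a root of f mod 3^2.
r_1 = 2 (mod 9)

Hensel: r_{i+1} = r_i − f(r_i)·(f′(r_i))^{-1} mod 3^{i+2}, f′(x) = 2x + 1. Iterate:
  r_0 = 2 (mod 3)
  r_1 = 2 (mod 9)
Final: r = 2 satisfies f(r) ≡ 0 mod 3^2.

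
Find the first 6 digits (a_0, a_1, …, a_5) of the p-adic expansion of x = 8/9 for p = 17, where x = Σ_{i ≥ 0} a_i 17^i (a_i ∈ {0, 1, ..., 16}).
(a_0, …, a_5) = (16, 1, 15, 1, 15, 1)

v_17(8/9) = 0 (numerator and denominator both coprime to 17), so x ∈ ℤ_17^×. Compute digits iteratively via a_i = x_i mod 17, x_{i+1} = (x_i − a_i)/17, with x_0 = x:
  x_0 = 8/9;  a_0 = 16;  x_1 = (x_0 − 16)/17 = -8/9
  x_1 = -8/9;  a_1 = 1;  x_2 = (x_1 − 1)/17 = -1/9
  x_2 = -1/9;  a_2 = 15;  x_3 = (x_2 − 15)/17 = -8/9
  x_3 = -8/9;  a_3 = 1;  x_4 = (x_3 − 1)/17 = -1/9
  x_4 = -1/9;  a_4 = 15;  x_5 = (x_4 − 15)/17 = -8/9
  x_5 = -8/9;  a_5 = 1;  x_6 = (x_5 − 1)/17 = -1/9
Digits: (16, 1, 15, 1, 15, 1).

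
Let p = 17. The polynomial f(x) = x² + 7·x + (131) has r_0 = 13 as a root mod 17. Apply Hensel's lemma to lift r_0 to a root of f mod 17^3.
r_2 = 4450 (mod 4913)

Hensel: r_{i+1} = r_i − f(r_i)·(f′(r_i))^{-1} mod 17^{i+2}, f′(x) = 2x + 7. Iterate:
  r_0 = 13 (mod 17)
  r_1 = 115 (mod 289)
  r_2 = 4450 (mod 4913)
Final: r = 4450 satisfies f(r) ≡ 0 mod 17^3.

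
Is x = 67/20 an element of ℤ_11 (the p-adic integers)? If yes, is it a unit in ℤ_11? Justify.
x ∈ ℤ_11^× (unit); v_11(x) = 0

ℤ_11 = {x ∈ ℚ_11 : v_11(x) ≥ 0} and ℤ_11^× = {x ∈ ℤ_11 : v_11(x) = 0}. Here v_11(67/20) = v_11(num) − v_11(den) = 0; compare against these criteria.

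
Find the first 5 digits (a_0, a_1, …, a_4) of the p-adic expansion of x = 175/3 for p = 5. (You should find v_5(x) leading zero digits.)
(a_0, …, a_4) = (0, 0, 4, 3, 1)

v_5(175/3) = 2, so a_0 = ... = a_1 = 0. Factor out: x = 5^2 · u with u = 7/3 a unit in ℤ_5. Expand u iteratively via a_{v+i} = u_i mod 5, u_{i+1} = (u_i − a_{v+i})/5:
  u_0 = 7/3;  a_2 = 4;  u_1 = (u_0 − 4)/5 = -1/3
  u_1 = -1/3;  a_3 = 3;  u_2 = (u_1 − 3)/5 = -2/3
  u_2 = -2/3;  a_4 = 1;  u_3 = (u_2 − 1)/5 = -1/3
Digits: (0, 0, 4, 3, 1).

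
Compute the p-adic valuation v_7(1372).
v_7(1372) = 3

v_7(n) is the largest exponent k such that 7^k divides n. Factor out: 1372 = 7^3 · 4. (Sign doesn't affect v_p.) So v_7(1372) = 3.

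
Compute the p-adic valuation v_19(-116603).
v_19(-116603) = 3

v_19(n) is the largest exponent k such that 19^k divides n. Factor out: -116603 = -19^3 · 17. (Sign doesn't affect v_p.) So v_19(-116603) = 3.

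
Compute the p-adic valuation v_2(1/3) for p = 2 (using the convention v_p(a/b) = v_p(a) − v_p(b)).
v_2(1/3) = 0

Factor powers of 2 from the numerator and denominator of the reduced fraction: 1 = 2^0 · 1 and 3 = 2^0 · 3. Apply v_p(a/b) = v_p(a) − v_p(b): v_2(1/3) = 0 − 0 = 0.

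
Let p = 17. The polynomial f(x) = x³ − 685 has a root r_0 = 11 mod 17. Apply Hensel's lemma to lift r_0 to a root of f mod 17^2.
r_1 = 96 (mod 289)

Hensel: r_{i+1} = r_i − f(r_i)/f′(r_i) mod 17^{i+2}, where f′(x) = 3x². Iterate:
  r_0 = 11 (mod 17)
  r_1 = 96 (mod 289)
Final: r = 96 with f(r) ≡ 0 mod 17^2.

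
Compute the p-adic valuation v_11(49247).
v_11(49247) = 3

v_11(n) is the largest exponent k such that 11^k divides n. Factor out: 49247 = 11^3 · 37. (Sign doesn't affect v_p.) So v_11(49247) = 3.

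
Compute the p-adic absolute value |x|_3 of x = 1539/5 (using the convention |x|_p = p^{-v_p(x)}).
|1539/5|_3 = 1/81

Step 1 — compute v_3(x) by factoring powers of 3 out of the numerator and denominator: v_3(1539/5) = 4. Step 2 — apply |x|_p = p^{-v_p(x)} = 3^{-4} = 1/81.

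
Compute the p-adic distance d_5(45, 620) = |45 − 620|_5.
d_5(45, 620) = 1/25

Step 1 — x − y = 45 − 620 = -575. Step 2 — v_5(-575) = 2 (factor: -575 = −(5^2 · 23); the sign does not affect v_p). Step 3 — |x − y|_5 = 5^{-2} = 1/25.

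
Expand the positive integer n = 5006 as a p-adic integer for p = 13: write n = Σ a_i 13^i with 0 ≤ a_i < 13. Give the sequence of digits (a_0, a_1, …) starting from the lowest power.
(a_0, a_1, …) = (1, 8, 3, 2)

Repeated division by 13 gives the digits low-to-high: 5006 = 1 + 8·13^1 + 3·13^2 + 2·13^3. Digit sequence: (1, 8, 3, 2).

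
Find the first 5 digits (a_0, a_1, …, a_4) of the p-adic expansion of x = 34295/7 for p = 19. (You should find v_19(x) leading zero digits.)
(a_0, …, a_4) = (0, 0, 0, 17, 10)

v_19(34295/7) = 3, so a_0 = ... = a_2 = 0. Factor out: x = 19^3 · u with u = 5/7 a unit in ℤ_19. Expand u iteratively via a_{v+i} = u_i mod 19, u_{i+1} = (u_i − a_{v+i})/19:
  u_0 = 5/7;  a_3 = 17;  u_1 = (u_0 − 17)/19 = -6/7
  u_1 = -6/7;  a_4 = 10;  u_2 = (u_1 − 10)/19 = -4/7
Digits: (0, 0, 0, 17, 10).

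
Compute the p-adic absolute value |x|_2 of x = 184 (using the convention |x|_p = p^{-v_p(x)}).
|184|_2 = 1/8

Step 1 — compute v_2(x) by factoring powers of 2 out of the numerator and denominator: v_2(184) = 3. Step 2 — apply |x|_p = p^{-v_p(x)} = 2^{-3} = 1/8.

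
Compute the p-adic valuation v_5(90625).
v_5(90625) = 5

v_5(n) is the largest exponent k such that 5^k divides n. Factor out: 90625 = 5^5 · 29. (Sign doesn't affect v_p.) So v_5(90625) = 5.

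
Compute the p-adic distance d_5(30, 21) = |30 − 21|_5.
d_5(30, 21) = 1

Step 1 — x − y = 30 − 21 = 9. Step 2 — v_5(9) = 0 (factor: 9 = (5^0 · 9); the sign does not affect v_p). Step 3 — |x − y|_5 = 5^{0} = 1.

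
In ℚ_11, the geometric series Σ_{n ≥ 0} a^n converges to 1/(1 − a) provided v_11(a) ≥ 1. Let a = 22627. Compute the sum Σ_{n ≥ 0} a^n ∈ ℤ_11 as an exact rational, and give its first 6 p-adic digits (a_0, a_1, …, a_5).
Σ a^n = 1/(1 − a) = -1/22626;  first 6 digits = (1, 0, 0, 6, 1, 0)

v_11(a) = 3 ≥ 1, so the series converges in ℤ_11 to 1/(1 − a) = 1/(1 − 22627) = -1/22626. Expand this rational in ℤ_11: compute digits iteratively via d_i = x_i mod 11, x_{i+1} = (x_i − d_i)/11. The first 6 digits are (1, 0, 0, 6, 1, 0).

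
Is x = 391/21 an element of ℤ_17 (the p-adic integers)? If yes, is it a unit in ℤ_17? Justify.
x ∈ ℤ_17 but not a unit; v_17(x) = 1 > 0

ℤ_17 = {x ∈ ℚ_17 : v_17(x) ≥ 0} and ℤ_17^× = {x ∈ ℤ_17 : v_17(x) = 0}. Here v_17(391/21) = v_17(num) − v_17(den) = 1; compare against these criteria.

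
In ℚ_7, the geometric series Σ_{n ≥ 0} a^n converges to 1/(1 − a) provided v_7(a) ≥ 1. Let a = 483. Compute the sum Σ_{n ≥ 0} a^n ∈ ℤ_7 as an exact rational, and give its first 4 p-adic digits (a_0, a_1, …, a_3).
Σ a^n = 1/(1 − a) = -1/482;  first 4 digits = (1, 6, 3, 1)

v_7(a) = 1 ≥ 1, so the series converges in ℤ_7 to 1/(1 − a) = 1/(1 − 483) = -1/482. Expand this rational in ℤ_7: compute digits iteratively via d_i = x_i mod 7, x_{i+1} = (x_i − d_i)/7. The first 4 digits are (1, 6, 3, 1).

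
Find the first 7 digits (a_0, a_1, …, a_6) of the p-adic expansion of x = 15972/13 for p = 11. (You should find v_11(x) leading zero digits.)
(a_0, …, a_6) = (0, 0, 0, 6, 8, 6, 7)

v_11(15972/13) = 3, so a_0 = ... = a_2 = 0. Factor out: x = 11^3 · u with u = 12/13 a unit in ℤ_11. Expand u iteratively via a_{v+i} = u_i mod 11, u_{i+1} = (u_i − a_{v+i})/11:
  u_0 = 12/13;  a_3 = 6;  u_1 = (u_0 − 6)/11 = -6/13
  u_1 = -6/13;  a_4 = 8;  u_2 = (u_1 − 8)/11 = -10/13
  u_2 = -10/13;  a_5 = 6;  u_3 = (u_2 − 6)/11 = -8/13
  u_3 = -8/13;  a_6 = 7;  u_4 = (u_3 − 7)/11 = -9/13
Digits: (0, 0, 0, 6, 8, 6, 7).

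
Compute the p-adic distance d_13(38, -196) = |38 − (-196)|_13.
d_13(38, -196) = 1/13

Step 1 — x − y = 38 − (-196) = 234. Step 2 — v_13(234) = 1 (factor: 234 = (13^1 · 18); the sign does not affect v_p). Step 3 — |x − y|_13 = 13^{-1} = 1/13.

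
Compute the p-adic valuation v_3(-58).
v_3(-58) = 0

v_3(n) is the largest exponent k such that 3^k divides n. Factor out: -58 = -3^0 · 58. (Sign doesn't affect v_p.) So v_3(-58) = 0.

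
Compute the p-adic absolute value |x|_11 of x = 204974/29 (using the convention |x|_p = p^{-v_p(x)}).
|204974/29|_11 = 1/14641

Step 1 — compute v_11(x) by factoring powers of 11 out of the numerator and denominator: v_11(204974/29) = 4. Step 2 — apply |x|_p = p^{-v_p(x)} = 11^{-4} = 1/14641.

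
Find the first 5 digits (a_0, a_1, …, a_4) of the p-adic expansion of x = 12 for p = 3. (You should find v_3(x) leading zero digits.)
(a_0, …, a_4) = (0, 1, 1, 0, 0)

v_3(12) = 1, so a_0 = ... = a_0 = 0. Factor out: x = 3^1 · u with u = 4 a unit in ℤ_3. Expand u iteratively via a_{v+i} = u_i mod 3, u_{i+1} = (u_i − a_{v+i})/3:
  u_0 = 4;  a_1 = 1;  u_1 = (u_0 − 1)/3 = 1
  u_1 = 1;  a_2 = 1;  u_2 = (u_1 − 1)/3 = 0
  u_2 = 0;  a_3 = 0;  u_3 = (u_2 − 0)/3 = 0
  u_3 = 0;  a_4 = 0;  u_4 = (u_3 − 0)/3 = 0
Digits: (0, 1, 1, 0, 0).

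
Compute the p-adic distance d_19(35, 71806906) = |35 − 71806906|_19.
d_19(35, 71806906) = 1/2476099

Step 1 — x − y = 35 − 71806906 = -71806871. Step 2 — v_19(-71806871) = 5 (factor: -71806871 = −(19^5 · 29); the sign does not affect v_p). Step 3 — |x − y|_19 = 19^{-5} = 1/2476099.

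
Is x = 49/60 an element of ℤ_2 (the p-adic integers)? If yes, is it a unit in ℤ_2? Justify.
x ∉ ℤ_2 (v_2(x) = -2 < 0)

ℤ_2 = {x ∈ ℚ_2 : v_2(x) ≥ 0} and ℤ_2^× = {x ∈ ℤ_2 : v_2(x) = 0}. Here v_2(49/60) = v_2(num) − v_2(den) = -2; compare against these criteria.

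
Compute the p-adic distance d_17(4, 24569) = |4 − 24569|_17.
d_17(4, 24569) = 1/4913

Step 1 — x − y = 4 − 24569 = -24565. Step 2 — v_17(-24565) = 3 (factor: -24565 = −(17^3 · 5); the sign does not affect v_p). Step 3 — |x − y|_17 = 17^{-3} = 1/4913.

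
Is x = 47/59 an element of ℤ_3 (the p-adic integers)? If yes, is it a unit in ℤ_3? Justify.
x ∈ ℤ_3^× (unit); v_3(x) = 0

ℤ_3 = {x ∈ ℚ_3 : v_3(x) ≥ 0} and ℤ_3^× = {x ∈ ℤ_3 : v_3(x) = 0}. Here v_3(47/59) = v_3(num) − v_3(den) = 0; compare against these criteria.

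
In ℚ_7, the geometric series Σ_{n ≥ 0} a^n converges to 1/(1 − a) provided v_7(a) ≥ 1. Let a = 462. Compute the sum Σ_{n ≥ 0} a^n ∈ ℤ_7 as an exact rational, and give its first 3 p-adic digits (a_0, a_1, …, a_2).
Σ a^n = 1/(1 − a) = -1/461;  first 3 digits = (1, 3, 4)

v_7(a) = 1 ≥ 1, so the series converges in ℤ_7 to 1/(1 − a) = 1/(1 − 462) = -1/461. Expand this rational in ℤ_7: compute digits iteratively via d_i = x_i mod 7, x_{i+1} = (x_i − d_i)/7. The first 3 digits are (1, 3, 4).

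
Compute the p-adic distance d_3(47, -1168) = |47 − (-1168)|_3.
d_3(47, -1168) = 1/243

Step 1 — x − y = 47 − (-1168) = 1215. Step 2 — v_3(1215) = 5 (factor: 1215 = (3^5 · 5); the sign does not affect v_p). Step 3 — |x − y|_3 = 3^{-5} = 1/243.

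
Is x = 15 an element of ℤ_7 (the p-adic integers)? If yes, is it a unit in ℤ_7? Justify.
x ∈ ℤ_7^× (unit); v_7(x) = 0

ℤ_7 = {x ∈ ℚ_7 : v_7(x) ≥ 0} and ℤ_7^× = {x ∈ ℤ_7 : v_7(x) = 0}. Here v_7(15) = v_7(num) − v_7(den) = 0; compare against these criteria.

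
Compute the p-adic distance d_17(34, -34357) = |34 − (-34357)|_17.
d_17(34, -34357) = 1/4913

Step 1 — x − y = 34 − (-34357) = 34391. Step 2 — v_17(34391) = 3 (factor: 34391 = (17^3 · 7); the sign does not affect v_p). Step 3 — |x − y|_17 = 17^{-3} = 1/4913.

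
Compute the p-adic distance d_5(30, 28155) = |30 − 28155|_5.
d_5(30, 28155) = 1/3125

Step 1 — x − y = 30 − 28155 = -28125. Step 2 — v_5(-28125) = 5 (factor: -28125 = −(5^5 · 9); the sign does not affect v_p). Step 3 — |x − y|_5 = 5^{-5} = 1/3125.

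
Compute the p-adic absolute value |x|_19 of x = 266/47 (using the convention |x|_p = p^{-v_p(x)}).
|266/47|_19 = 1/19

Step 1 — compute v_19(x) by factoring powers of 19 out of the numerator and denominator: v_19(266/47) = 1. Step 2 — apply |x|_p = p^{-v_p(x)} = 19^{-1} = 1/19.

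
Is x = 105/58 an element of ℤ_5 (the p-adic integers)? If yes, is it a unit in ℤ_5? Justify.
x ∈ ℤ_5 but not a unit; v_5(x) = 1 > 0

ℤ_5 = {x ∈ ℚ_5 : v_5(x) ≥ 0} and ℤ_5^× = {x ∈ ℤ_5 : v_5(x) = 0}. Here v_5(105/58) = v_5(num) − v_5(den) = 1; compare against these criteria.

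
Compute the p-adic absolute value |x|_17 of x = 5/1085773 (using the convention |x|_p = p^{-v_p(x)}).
|5/1085773|_17 = 83521

Step 1 — compute v_17(x) by factoring powers of 17 out of the numerator and denominator: v_17(5/1085773) = -4. Step 2 — apply |x|_p = p^{-v_p(x)} = 17^{4} = 83521.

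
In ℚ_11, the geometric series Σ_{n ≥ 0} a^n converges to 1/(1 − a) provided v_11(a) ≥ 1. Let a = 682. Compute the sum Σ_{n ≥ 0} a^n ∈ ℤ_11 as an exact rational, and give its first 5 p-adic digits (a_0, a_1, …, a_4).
Σ a^n = 1/(1 − a) = -1/681;  first 5 digits = (1, 7, 10, 10, 8)

v_11(a) = 1 ≥ 1, so the series converges in ℤ_11 to 1/(1 − a) = 1/(1 − 682) = -1/681. Expand this rational in ℤ_11: compute digits iteratively via d_i = x_i mod 11, x_{i+1} = (x_i − d_i)/11. The first 5 digits are (1, 7, 10, 10, 8).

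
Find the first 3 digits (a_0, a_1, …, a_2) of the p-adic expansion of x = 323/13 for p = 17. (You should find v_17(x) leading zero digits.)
(a_0, …, a_2) = (0, 8, 14)

v_17(323/13) = 1, so a_0 = ... = a_0 = 0. Factor out: x = 17^1 · u with u = 19/13 a unit in ℤ_17. Expand u iteratively via a_{v+i} = u_i mod 17, u_{i+1} = (u_i − a_{v+i})/17:
  u_0 = 19/13;  a_1 = 8;  u_1 = (u_0 − 8)/17 = -5/13
  u_1 = -5/13;  a_2 = 14;  u_2 = (u_1 − 14)/17 = -11/13
Digits: (0, 8, 14).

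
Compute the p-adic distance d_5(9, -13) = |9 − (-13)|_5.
d_5(9, -13) = 1

Step 1 — x − y = 9 − (-13) = 22. Step 2 — v_5(22) = 0 (factor: 22 = (5^0 · 22); the sign does not affect v_p). Step 3 — |x − y|_5 = 5^{0} = 1.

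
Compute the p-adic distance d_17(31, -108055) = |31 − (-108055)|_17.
d_17(31, -108055) = 1/4913

Step 1 — x − y = 31 − (-108055) = 108086. Step 2 — v_17(108086) = 3 (factor: 108086 = (17^3 · 22); the sign does not affect v_p). Step 3 — |x − y|_17 = 17^{-3} = 1/4913.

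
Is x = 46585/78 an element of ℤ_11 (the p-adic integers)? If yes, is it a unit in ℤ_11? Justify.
x ∈ ℤ_11 but not a unit; v_11(x) = 3 > 0

ℤ_11 = {x ∈ ℚ_11 : v_11(x) ≥ 0} and ℤ_11^× = {x ∈ ℤ_11 : v_11(x) = 0}. Here v_11(46585/78) = v_11(num) − v_11(den) = 3; compare against these criteria.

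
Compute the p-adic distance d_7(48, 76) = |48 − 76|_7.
d_7(48, 76) = 1/7

Step 1 — x − y = 48 − 76 = -28. Step 2 — v_7(-28) = 1 (factor: -28 = −(7^1 · 4); the sign does not affect v_p). Step 3 — |x − y|_7 = 7^{-1} = 1/7.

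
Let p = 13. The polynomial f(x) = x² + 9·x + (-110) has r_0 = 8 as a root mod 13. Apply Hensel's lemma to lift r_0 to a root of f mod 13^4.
r_3 = 21159 (mod 28561)

Hensel: r_{i+1} = r_i − f(r_i)·(f′(r_i))^{-1} mod 13^{i+2}, f′(x) = 2x + 9. Iterate:
  r_0 = 8 (mod 13)
  r_1 = 34 (mod 169)
  r_2 = 1386 (mod 2197)
  r_3 = 21159 (mod 28561)
Final: r = 21159 satisfies f(r) ≡ 0 mod 13^4.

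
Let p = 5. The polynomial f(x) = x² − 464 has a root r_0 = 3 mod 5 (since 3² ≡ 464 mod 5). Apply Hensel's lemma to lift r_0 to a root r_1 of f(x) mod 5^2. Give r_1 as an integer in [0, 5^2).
r_1 = 8 (mod 25)

Hensel's recurrence: r_{i+1} = r_i − f(r_i)·(f′(r_i))^{-1} mod 5^{i+2}, with f′(x) = 2x. Iterate:
  r_0 = 3 (mod 5)
  r_1 = 8 (mod 25)
Final: r_1 = 8, and one checks f(r_1) ≡ 0 mod 5^2.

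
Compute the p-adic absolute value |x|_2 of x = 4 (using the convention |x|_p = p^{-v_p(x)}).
|4|_2 = 1/4

Step 1 — compute v_2(x) by factoring powers of 2 out of the numerator and denominator: v_2(4) = 2. Step 2 — apply |x|_p = p^{-v_p(x)} = 2^{-2} = 1/4.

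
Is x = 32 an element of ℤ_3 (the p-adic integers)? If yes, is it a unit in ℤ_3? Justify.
x ∈ ℤ_3^× (unit); v_3(x) = 0

ℤ_3 = {x ∈ ℚ_3 : v_3(x) ≥ 0} and ℤ_3^× = {x ∈ ℤ_3 : v_3(x) = 0}. Here v_3(32) = v_3(num) − v_3(den) = 0; compare against these criteria.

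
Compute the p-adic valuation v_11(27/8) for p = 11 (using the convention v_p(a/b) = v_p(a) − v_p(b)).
v_11(27/8) = 0

Factor powers of 11 from the numerator and denominator of the reduced fraction: 27 = 11^0 · 27 and 8 = 11^0 · 8. Apply v_p(a/b) = v_p(a) − v_p(b): v_11(27/8) = 0 − 0 = 0.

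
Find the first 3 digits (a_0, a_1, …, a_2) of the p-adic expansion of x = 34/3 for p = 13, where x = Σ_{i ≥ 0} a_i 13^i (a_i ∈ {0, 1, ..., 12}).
(a_0, …, a_2) = (7, 9, 8)

v_13(34/3) = 0 (numerator and denominator both coprime to 13), so x ∈ ℤ_13^×. Compute digits iteratively via a_i = x_i mod 13, x_{i+1} = (x_i − a_i)/13, with x_0 = x:
  x_0 = 34/3;  a_0 = 7;  x_1 = (x_0 − 7)/13 = 1/3
  x_1 = 1/3;  a_1 = 9;  x_2 = (x_1 − 9)/13 = -2/3
  x_2 = -2/3;  a_2 = 8;  x_3 = (x_2 − 8)/13 = -2/3
Digits: (7, 9, 8).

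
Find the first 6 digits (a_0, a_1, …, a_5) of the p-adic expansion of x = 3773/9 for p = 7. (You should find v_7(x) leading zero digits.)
(a_0, …, a_5) = (0, 0, 0, 2, 3, 5)

v_7(3773/9) = 3, so a_0 = ... = a_2 = 0. Factor out: x = 7^3 · u with u = 11/9 a unit in ℤ_7. Expand u iteratively via a_{v+i} = u_i mod 7, u_{i+1} = (u_i − a_{v+i})/7:
  u_0 = 11/9;  a_3 = 2;  u_1 = (u_0 − 2)/7 = -1/9
  u_1 = -1/9;  a_4 = 3;  u_2 = (u_1 − 3)/7 = -4/9
  u_2 = -4/9;  a_5 = 5;  u_3 = (u_2 − 5)/7 = -7/9
Digits: (0, 0, 0, 2, 3, 5).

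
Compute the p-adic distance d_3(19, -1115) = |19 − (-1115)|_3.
d_3(19, -1115) = 1/81

Step 1 — x − y = 19 − (-1115) = 1134. Step 2 — v_3(1134) = 4 (factor: 1134 = (3^4 · 14); the sign does not affect v_p). Step 3 — |x − y|_3 = 3^{-4} = 1/81.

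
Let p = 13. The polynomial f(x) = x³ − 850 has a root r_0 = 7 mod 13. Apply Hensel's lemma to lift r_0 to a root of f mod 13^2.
r_1 = 7 (mod 169)

Hensel: r_{i+1} = r_i − f(r_i)/f′(r_i) mod 13^{i+2}, where f′(x) = 3x². Iterate:
  r_0 = 7 (mod 13)
  r_1 = 7 (mod 169)
Final: r = 7 with f(r) ≡ 0 mod 13^2.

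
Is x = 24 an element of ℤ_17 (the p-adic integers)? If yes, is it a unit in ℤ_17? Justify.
x ∈ ℤ_17^× (unit); v_17(x) = 0

ℤ_17 = {x ∈ ℚ_17 : v_17(x) ≥ 0} and ℤ_17^× = {x ∈ ℤ_17 : v_17(x) = 0}. Here v_17(24) = v_17(num) − v_17(den) = 0; compare against these criteria.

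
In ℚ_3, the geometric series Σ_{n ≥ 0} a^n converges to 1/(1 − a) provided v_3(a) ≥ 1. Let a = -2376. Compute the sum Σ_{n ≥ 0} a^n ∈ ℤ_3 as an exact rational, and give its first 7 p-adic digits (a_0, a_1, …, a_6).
Σ a^n = 1/(1 − a) = 1/2377;  first 7 digits = (1, 0, 0, 2, 0, 2, 0)

v_3(a) = 3 ≥ 1, so the series converges in ℤ_3 to 1/(1 − a) = 1/(1 − (-2376)) = 1/2377. Expand this rational in ℤ_3: compute digits iteratively via d_i = x_i mod 3, x_{i+1} = (x_i − d_i)/3. The first 7 digits are (1, 0, 0, 2, 0, 2, 0).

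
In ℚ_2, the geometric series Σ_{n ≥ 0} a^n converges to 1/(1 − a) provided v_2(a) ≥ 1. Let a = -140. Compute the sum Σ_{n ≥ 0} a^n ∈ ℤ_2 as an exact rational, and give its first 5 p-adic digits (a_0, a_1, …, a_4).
Σ a^n = 1/(1 − a) = 1/141;  first 5 digits = (1, 0, 1, 0, 0)

v_2(a) = 2 ≥ 1, so the series converges in ℤ_2 to 1/(1 − a) = 1/(1 − (-140)) = 1/141. Expand this rational in ℤ_2: compute digits iteratively via d_i = x_i mod 2, x_{i+1} = (x_i − d_i)/2. The first 5 digits are (1, 0, 1, 0, 0).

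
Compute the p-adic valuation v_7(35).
v_7(35) = 1

v_7(n) is the largest exponent k such that 7^k divides n. Factor out: 35 = 7^1 · 5. (Sign doesn't affect v_p.) So v_7(35) = 1.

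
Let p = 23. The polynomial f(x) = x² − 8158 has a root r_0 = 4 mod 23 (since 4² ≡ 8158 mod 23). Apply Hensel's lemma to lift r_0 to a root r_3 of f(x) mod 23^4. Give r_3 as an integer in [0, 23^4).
r_3 = 142926 (mod 279841)

Hensel's recurrence: r_{i+1} = r_i − f(r_i)·(f′(r_i))^{-1} mod 23^{i+2}, with f′(x) = 2x. Iterate:
  r_0 = 4 (mod 23)
  r_1 = 96 (mod 529)
  r_2 = 9089 (mod 12167)
  r_3 = 142926 (mod 279841)
Final: r_3 = 142926, and one checks f(r_3) ≡ 0 mod 23^4.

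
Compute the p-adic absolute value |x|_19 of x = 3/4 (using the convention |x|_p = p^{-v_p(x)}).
|3/4|_19 = 1

Step 1 — compute v_19(x) by factoring powers of 19 out of the numerator and denominator: v_19(3/4) = 0. Step 2 — apply |x|_p = p^{-v_p(x)} = 19^{0} = 1.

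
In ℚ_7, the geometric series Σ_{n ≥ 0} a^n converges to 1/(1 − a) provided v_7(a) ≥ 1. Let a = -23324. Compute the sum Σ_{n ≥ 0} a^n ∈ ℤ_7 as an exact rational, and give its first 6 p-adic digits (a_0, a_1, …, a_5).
Σ a^n = 1/(1 − a) = 1/23325;  first 6 digits = (1, 0, 0, 2, 4, 5)

v_7(a) = 3 ≥ 1, so the series converges in ℤ_7 to 1/(1 − a) = 1/(1 − (-23324)) = 1/23325. Expand this rational in ℤ_7: compute digits iteratively via d_i = x_i mod 7, x_{i+1} = (x_i − d_i)/7. The first 6 digits are (1, 0, 0, 2, 4, 5).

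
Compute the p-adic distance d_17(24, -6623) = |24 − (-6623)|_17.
d_17(24, -6623) = 1/289

Step 1 — x − y = 24 − (-6623) = 6647. Step 2 — v_17(6647) = 2 (factor: 6647 = (17^2 · 23); the sign does not affect v_p). Step 3 — |x − y|_17 = 17^{-2} = 1/289.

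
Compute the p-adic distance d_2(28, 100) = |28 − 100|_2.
d_2(28, 100) = 1/8

Step 1 — x − y = 28 − 100 = -72. Step 2 — v_2(-72) = 3 (factor: -72 = −(2^3 · 9); the sign does not affect v_p). Step 3 — |x − y|_2 = 2^{-3} = 1/8.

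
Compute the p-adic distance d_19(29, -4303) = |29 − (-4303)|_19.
d_19(29, -4303) = 1/361

Step 1 — x − y = 29 − (-4303) = 4332. Step 2 — v_19(4332) = 2 (factor: 4332 = (19^2 · 12); the sign does not affect v_p). Step 3 — |x − y|_19 = 19^{-2} = 1/361.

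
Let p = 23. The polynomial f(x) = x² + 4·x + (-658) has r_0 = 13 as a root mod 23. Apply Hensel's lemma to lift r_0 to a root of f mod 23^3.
r_2 = 3854 (mod 12167)

Hensel: r_{i+1} = r_i − f(r_i)·(f′(r_i))^{-1} mod 23^{i+2}, f′(x) = 2x + 4. Iterate:
  r_0 = 13 (mod 23)
  r_1 = 151 (mod 529)
  r_2 = 3854 (mod 12167)
Final: r = 3854 satisfies f(r) ≡ 0 mod 23^3.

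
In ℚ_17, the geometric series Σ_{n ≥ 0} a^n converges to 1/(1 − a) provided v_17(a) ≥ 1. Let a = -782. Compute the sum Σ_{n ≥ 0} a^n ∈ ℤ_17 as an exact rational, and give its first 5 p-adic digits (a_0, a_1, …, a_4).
Σ a^n = 1/(1 − a) = 1/783;  first 5 digits = (1, 5, 5, 11, 6)

v_17(a) = 1 ≥ 1, so the series converges in ℤ_17 to 1/(1 − a) = 1/(1 − (-782)) = 1/783. Expand this rational in ℤ_17: compute digits iteratively via d_i = x_i mod 17, x_{i+1} = (x_i − d_i)/17. The first 5 digits are (1, 5, 5, 11, 6).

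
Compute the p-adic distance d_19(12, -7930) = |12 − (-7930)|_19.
d_19(12, -7930) = 1/361

Step 1 — x − y = 12 − (-7930) = 7942. Step 2 — v_19(7942) = 2 (factor: 7942 = (19^2 · 22); the sign does not affect v_p). Step 3 — |x − y|_19 = 19^{-2} = 1/361.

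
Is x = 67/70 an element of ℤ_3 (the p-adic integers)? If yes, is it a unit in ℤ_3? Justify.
x ∈ ℤ_3^× (unit); v_3(x) = 0

ℤ_3 = {x ∈ ℚ_3 : v_3(x) ≥ 0} and ℤ_3^× = {x ∈ ℤ_3 : v_3(x) = 0}. Here v_3(67/70) = v_3(num) − v_3(den) = 0; compare against these criteria.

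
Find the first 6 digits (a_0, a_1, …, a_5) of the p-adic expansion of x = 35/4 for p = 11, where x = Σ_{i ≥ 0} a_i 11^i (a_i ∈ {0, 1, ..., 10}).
(a_0, …, a_5) = (6, 3, 8, 2, 8, 2)

v_11(35/4) = 0 (numerator and denominator both coprime to 11), so x ∈ ℤ_11^×. Compute digits iteratively via a_i = x_i mod 11, x_{i+1} = (x_i − a_i)/11, with x_0 = x:
  x_0 = 35/4;  a_0 = 6;  x_1 = (x_0 − 6)/11 = 1/4
  x_1 = 1/4;  a_1 = 3;  x_2 = (x_1 − 3)/11 = -1/4
  x_2 = -1/4;  a_2 = 8;  x_3 = (x_2 − 8)/11 = -3/4
  x_3 = -3/4;  a_3 = 2;  x_4 = (x_3 − 2)/11 = -1/4
  x_4 = -1/4;  a_4 = 8;  x_5 = (x_4 − 8)/11 = -3/4
  x_5 = -3/4;  a_5 = 2;  x_6 = (x_5 − 2)/11 = -1/4
Digits: (6, 3, 8, 2, 8, 2).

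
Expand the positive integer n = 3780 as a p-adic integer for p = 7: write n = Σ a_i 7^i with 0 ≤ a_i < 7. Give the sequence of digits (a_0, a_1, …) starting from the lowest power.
(a_0, a_1, …) = (0, 1, 0, 4, 1)

Repeated division by 7 gives the digits low-to-high: 3780 = 1·7^1 + 4·7^3 + 1·7^4. Digit sequence: (0, 1, 0, 4, 1).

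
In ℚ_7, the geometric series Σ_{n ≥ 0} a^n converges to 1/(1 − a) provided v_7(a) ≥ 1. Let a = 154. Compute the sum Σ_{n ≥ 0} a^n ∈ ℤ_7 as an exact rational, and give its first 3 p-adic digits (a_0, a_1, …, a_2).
Σ a^n = 1/(1 − a) = -1/153;  first 3 digits = (1, 1, 4)

v_7(a) = 1 ≥ 1, so the series converges in ℤ_7 to 1/(1 − a) = 1/(1 − 154) = -1/153. Expand this rational in ℤ_7: compute digits iteratively via d_i = x_i mod 7, x_{i+1} = (x_i − d_i)/7. The first 3 digits are (1, 1, 4).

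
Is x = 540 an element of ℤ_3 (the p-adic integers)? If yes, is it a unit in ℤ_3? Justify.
x ∈ ℤ_3 but not a unit; v_3(x) = 3 > 0

ℤ_3 = {x ∈ ℚ_3 : v_3(x) ≥ 0} and ℤ_3^× = {x ∈ ℤ_3 : v_3(x) = 0}. Here v_3(540) = v_3(num) − v_3(den) = 3; compare against these criteria.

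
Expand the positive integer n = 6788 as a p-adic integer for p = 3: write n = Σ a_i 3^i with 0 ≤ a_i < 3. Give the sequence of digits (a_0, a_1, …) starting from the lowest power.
(a_0, a_1, …) = (2, 0, 1, 2, 2, 0, 0, 0, 1)

Repeated division by 3 gives the digits low-to-high: 6788 = 2 + 1·3^2 + 2·3^3 + 2·3^4 + 1·3^8. Digit sequence: (2, 0, 1, 2, 2, 0, 0, 0, 1).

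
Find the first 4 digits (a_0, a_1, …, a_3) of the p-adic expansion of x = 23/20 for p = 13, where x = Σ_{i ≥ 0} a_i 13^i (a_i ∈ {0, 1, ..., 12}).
(a_0, …, a_3) = (7, 8, 0, 11)

v_13(23/20) = 0 (numerator and denominator both coprime to 13), so x ∈ ℤ_13^×. Compute digits iteratively via a_i = x_i mod 13, x_{i+1} = (x_i − a_i)/13, with x_0 = x:
  x_0 = 23/20;  a_0 = 7;  x_1 = (x_0 − 7)/13 = -9/20
  x_1 = -9/20;  a_1 = 8;  x_2 = (x_1 − 8)/13 = -13/20
  x_2 = -13/20;  a_2 = 0;  x_3 = (x_2 − 0)/13 = -1/20
  x_3 = -1/20;  a_3 = 11;  x_4 = (x_3 − 11)/13 = -17/20
Digits: (7, 8, 0, 11).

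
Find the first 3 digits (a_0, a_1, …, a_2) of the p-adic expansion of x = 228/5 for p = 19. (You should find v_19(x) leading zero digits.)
(a_0, …, a_2) = (0, 10, 11)

v_19(228/5) = 1, so a_0 = ... = a_0 = 0. Factor out: x = 19^1 · u with u = 12/5 a unit in ℤ_19. Expand u iteratively via a_{v+i} = u_i mod 19, u_{i+1} = (u_i − a_{v+i})/19:
  u_0 = 12/5;  a_1 = 10;  u_1 = (u_0 − 10)/19 = -2/5
  u_1 = -2/5;  a_2 = 11;  u_2 = (u_1 − 11)/19 = -3/5
Digits: (0, 10, 11).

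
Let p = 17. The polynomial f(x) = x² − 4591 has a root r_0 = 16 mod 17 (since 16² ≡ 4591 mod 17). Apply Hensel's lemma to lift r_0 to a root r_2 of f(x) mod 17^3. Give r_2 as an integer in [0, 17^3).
r_2 = 305 (mod 4913)

Hensel's recurrence: r_{i+1} = r_i − f(r_i)·(f′(r_i))^{-1} mod 17^{i+2}, with f′(x) = 2x. Iterate:
  r_0 = 16 (mod 17)
  r_1 = 16 (mod 289)
  r_2 = 305 (mod 4913)
Final: r_2 = 305, and one checks f(r_2) ≡ 0 mod 17^3.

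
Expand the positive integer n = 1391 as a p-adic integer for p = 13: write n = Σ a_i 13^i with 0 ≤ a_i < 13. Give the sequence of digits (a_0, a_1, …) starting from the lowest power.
(a_0, a_1, …) = (0, 3, 8)

Repeated division by 13 gives the digits low-to-high: 1391 = 3·13^1 + 8·13^2. Digit sequence: (0, 3, 8).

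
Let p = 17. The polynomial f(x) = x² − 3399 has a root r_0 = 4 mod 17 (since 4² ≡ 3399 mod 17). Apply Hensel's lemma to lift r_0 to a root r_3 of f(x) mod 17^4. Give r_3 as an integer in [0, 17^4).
r_3 = 19537 (mod 83521)

Hensel's recurrence: r_{i+1} = r_i − f(r_i)·(f′(r_i))^{-1} mod 17^{i+2}, with f′(x) = 2x. Iterate:
  r_0 = 4 (mod 17)
  r_1 = 174 (mod 289)
  r_2 = 4798 (mod 4913)
  r_3 = 19537 (mod 83521)
Final: r_3 = 19537, and one checks f(r_3) ≡ 0 mod 17^4.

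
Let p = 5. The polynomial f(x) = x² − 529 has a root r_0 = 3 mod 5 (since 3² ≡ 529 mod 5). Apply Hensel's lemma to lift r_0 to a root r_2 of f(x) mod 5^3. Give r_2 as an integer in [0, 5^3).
r_2 = 23 (mod 125)

Hensel's recurrence: r_{i+1} = r_i − f(r_i)·(f′(r_i))^{-1} mod 5^{i+2}, with f′(x) = 2x. Iterate:
  r_0 = 3 (mod 5)
  r_1 = 23 (mod 25)
  r_2 = 23 (mod 125)
Final: r_2 = 23, and one checks f(r_2) ≡ 0 mod 5^3.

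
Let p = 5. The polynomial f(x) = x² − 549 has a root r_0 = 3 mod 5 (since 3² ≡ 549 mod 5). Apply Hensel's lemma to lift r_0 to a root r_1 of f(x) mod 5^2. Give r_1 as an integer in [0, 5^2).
r_1 = 18 (mod 25)

Hensel's recurrence: r_{i+1} = r_i − f(r_i)·(f′(r_i))^{-1} mod 5^{i+2}, with f′(x) = 2x. Iterate:
  r_0 = 3 (mod 5)
  r_1 = 18 (mod 25)
Final: r_1 = 18, and one checks f(r_1) ≡ 0 mod 5^2.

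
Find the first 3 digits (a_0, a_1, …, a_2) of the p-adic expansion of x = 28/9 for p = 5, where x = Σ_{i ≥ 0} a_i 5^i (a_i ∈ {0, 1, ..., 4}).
(a_0, …, a_2) = (2, 3, 0)

v_5(28/9) = 0 (numerator and denominator both coprime to 5), so x ∈ ℤ_5^×. Compute digits iteratively via a_i = x_i mod 5, x_{i+1} = (x_i − a_i)/5, with x_0 = x:
  x_0 = 28/9;  a_0 = 2;  x_1 = (x_0 − 2)/5 = 2/9
  x_1 = 2/9;  a_1 = 3;  x_2 = (x_1 − 3)/5 = -5/9
  x_2 = -5/9;  a_2 = 0;  x_3 = (x_2 − 0)/5 = -1/9
Digits: (2, 3, 0).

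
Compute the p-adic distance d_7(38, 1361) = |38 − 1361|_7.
d_7(38, 1361) = 1/49

Step 1 — x − y = 38 − 1361 = -1323. Step 2 — v_7(-1323) = 2 (factor: -1323 = −(7^2 · 27); the sign does not affect v_p). Step 3 — |x − y|_7 = 7^{-2} = 1/49.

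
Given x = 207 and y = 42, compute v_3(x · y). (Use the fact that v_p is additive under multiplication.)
v_3(8694) = 3

v_p(x) = 2 (factor: 207 = 3^2 · 23); v_p(y) = 1 (factor: 42 = 3^1 · 14). Additivity: v_p(xy) = v_p(x) + v_p(y) = 2 + 1 = 3. (Direct check: xy = 8694 = 3^3 · (322).)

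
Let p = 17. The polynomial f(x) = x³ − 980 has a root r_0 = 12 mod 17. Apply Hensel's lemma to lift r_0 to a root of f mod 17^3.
r_2 = 896 (mod 4913)

Hensel: r_{i+1} = r_i − f(r_i)/f′(r_i) mod 17^{i+2}, where f′(x) = 3x². Iterate:
  r_0 = 12 (mod 17)
  r_1 = 29 (mod 289)
  r_2 = 896 (mod 4913)
Final: r = 896 with f(r) ≡ 0 mod 17^3.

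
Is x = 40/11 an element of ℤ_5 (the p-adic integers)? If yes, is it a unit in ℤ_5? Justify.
x ∈ ℤ_5 but not a unit; v_5(x) = 1 > 0

ℤ_5 = {x ∈ ℚ_5 : v_5(x) ≥ 0} and ℤ_5^× = {x ∈ ℤ_5 : v_5(x) = 0}. Here v_5(40/11) = v_5(num) − v_5(den) = 1; compare against these criteria.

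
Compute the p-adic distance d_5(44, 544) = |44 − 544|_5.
d_5(44, 544) = 1/125

Step 1 — x − y = 44 − 544 = -500. Step 2 — v_5(-500) = 3 (factor: -500 = −(5^3 · 4); the sign does not affect v_p). Step 3 — |x − y|_5 = 5^{-3} = 1/125.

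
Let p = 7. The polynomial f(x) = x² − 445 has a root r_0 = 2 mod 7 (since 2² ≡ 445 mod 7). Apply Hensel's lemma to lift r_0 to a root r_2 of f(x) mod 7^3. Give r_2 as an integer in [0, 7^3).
r_2 = 198 (mod 343)

Hensel's recurrence: r_{i+1} = r_i − f(r_i)·(f′(r_i))^{-1} mod 7^{i+2}, with f′(x) = 2x. Iterate:
  r_0 = 2 (mod 7)
  r_1 = 2 (mod 49)
  r_2 = 198 (mod 343)
Final: r_2 = 198, and one checks f(r_2) ≡ 0 mod 7^3.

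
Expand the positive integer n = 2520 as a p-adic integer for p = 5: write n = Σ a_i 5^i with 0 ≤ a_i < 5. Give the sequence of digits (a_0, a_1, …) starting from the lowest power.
(a_0, a_1, …) = (0, 4, 0, 0, 4)

Repeated division by 5 gives the digits low-to-high: 2520 = 4·5^1 + 4·5^4. Digit sequence: (0, 4, 0, 0, 4).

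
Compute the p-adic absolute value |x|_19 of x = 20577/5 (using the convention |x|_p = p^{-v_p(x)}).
|20577/5|_19 = 1/6859

Step 1 — compute v_19(x) by factoring powers of 19 out of the numerator and denominator: v_19(20577/5) = 3. Step 2 — apply |x|_p = p^{-v_p(x)} = 19^{-3} = 1/6859.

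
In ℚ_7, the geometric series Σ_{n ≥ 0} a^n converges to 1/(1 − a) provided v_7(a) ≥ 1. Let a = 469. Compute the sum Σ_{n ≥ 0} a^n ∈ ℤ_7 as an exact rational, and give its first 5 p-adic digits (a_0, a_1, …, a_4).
Σ a^n = 1/(1 − a) = -1/468;  first 5 digits = (1, 4, 4, 6, 4)

v_7(a) = 1 ≥ 1, so the series converges in ℤ_7 to 1/(1 − a) = 1/(1 − 469) = -1/468. Expand this rational in ℤ_7: compute digits iteratively via d_i = x_i mod 7, x_{i+1} = (x_i − d_i)/7. The first 5 digits are (1, 4, 4, 6, 4).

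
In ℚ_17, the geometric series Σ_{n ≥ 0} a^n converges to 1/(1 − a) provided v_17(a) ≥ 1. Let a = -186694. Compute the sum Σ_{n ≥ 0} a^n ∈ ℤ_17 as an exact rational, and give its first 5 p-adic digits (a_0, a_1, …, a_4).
Σ a^n = 1/(1 − a) = 1/186695;  first 5 digits = (1, 0, 0, 13, 14)

v_17(a) = 3 ≥ 1, so the series converges in ℤ_17 to 1/(1 − a) = 1/(1 − (-186694)) = 1/186695. Expand this rational in ℤ_17: compute digits iteratively via d_i = x_i mod 17, x_{i+1} = (x_i − d_i)/17. The first 5 digits are (1, 0, 0, 13, 14).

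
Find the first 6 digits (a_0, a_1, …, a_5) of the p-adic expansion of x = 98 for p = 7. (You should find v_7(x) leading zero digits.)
(a_0, …, a_5) = (0, 0, 2, 0, 0, 0)

v_7(98) = 2, so a_0 = ... = a_1 = 0. Factor out: x = 7^2 · u with u = 2 a unit in ℤ_7. Expand u iteratively via a_{v+i} = u_i mod 7, u_{i+1} = (u_i − a_{v+i})/7:
  u_0 = 2;  a_2 = 2;  u_1 = (u_0 − 2)/7 = 0
  u_1 = 0;  a_3 = 0;  u_2 = (u_1 − 0)/7 = 0
  u_2 = 0;  a_4 = 0;  u_3 = (u_2 − 0)/7 = 0
  u_3 = 0;  a_5 = 0;  u_4 = (u_3 − 0)/7 = 0
Digits: (0, 0, 2, 0, 0, 0).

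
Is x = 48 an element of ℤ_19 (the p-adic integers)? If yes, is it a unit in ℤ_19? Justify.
x ∈ ℤ_19^× (unit); v_19(x) = 0

ℤ_19 = {x ∈ ℚ_19 : v_19(x) ≥ 0} and ℤ_19^× = {x ∈ ℤ_19 : v_19(x) = 0}. Here v_19(48) = v_19(num) − v_19(den) = 0; compare against these criteria.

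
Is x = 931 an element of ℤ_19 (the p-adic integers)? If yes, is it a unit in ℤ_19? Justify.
x ∈ ℤ_19 but not a unit; v_19(x) = 1 > 0

ℤ_19 = {x ∈ ℚ_19 : v_19(x) ≥ 0} and ℤ_19^× = {x ∈ ℤ_19 : v_19(x) = 0}. Here v_19(931) = v_19(num) − v_19(den) = 1; compare against these criteria.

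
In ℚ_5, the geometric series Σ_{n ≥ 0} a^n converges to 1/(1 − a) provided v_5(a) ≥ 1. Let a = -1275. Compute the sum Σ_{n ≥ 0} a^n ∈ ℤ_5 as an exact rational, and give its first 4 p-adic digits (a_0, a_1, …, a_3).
Σ a^n = 1/(1 − a) = 1/1276;  first 4 digits = (1, 0, 4, 4)

v_5(a) = 2 ≥ 1, so the series converges in ℤ_5 to 1/(1 − a) = 1/(1 − (-1275)) = 1/1276. Expand this rational in ℤ_5: compute digits iteratively via d_i = x_i mod 5, x_{i+1} = (x_i − d_i)/5. The first 4 digits are (1, 0, 4, 4).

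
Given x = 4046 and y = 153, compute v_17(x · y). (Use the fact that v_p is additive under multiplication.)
v_17(619038) = 3

v_p(x) = 2 (factor: 4046 = 17^2 · 14); v_p(y) = 1 (factor: 153 = 17^1 · 9). Additivity: v_p(xy) = v_p(x) + v_p(y) = 2 + 1 = 3. (Direct check: xy = 619038 = 17^3 · (126).)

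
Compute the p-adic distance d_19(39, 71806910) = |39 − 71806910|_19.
d_19(39, 71806910) = 1/2476099

Step 1 — x − y = 39 − 71806910 = -71806871. Step 2 — v_19(-71806871) = 5 (factor: -71806871 = −(19^5 · 29); the sign does not affect v_p). Step 3 — |x − y|_19 = 19^{-5} = 1/2476099.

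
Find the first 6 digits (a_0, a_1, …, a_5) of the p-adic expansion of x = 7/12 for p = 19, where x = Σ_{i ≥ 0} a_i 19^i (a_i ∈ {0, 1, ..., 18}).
(a_0, …, a_5) = (18, 7, 17, 7, 17, 7)

v_19(7/12) = 0 (numerator and denominator both coprime to 19), so x ∈ ℤ_19^×. Compute digits iteratively via a_i = x_i mod 19, x_{i+1} = (x_i − a_i)/19, with x_0 = x:
  x_0 = 7/12;  a_0 = 18;  x_1 = (x_0 − 18)/19 = -11/12
  x_1 = -11/12;  a_1 = 7;  x_2 = (x_1 − 7)/19 = -5/12
  x_2 = -5/12;  a_2 = 17;  x_3 = (x_2 − 17)/19 = -11/12
  x_3 = -11/12;  a_3 = 7;  x_4 = (x_3 − 7)/19 = -5/12
  x_4 = -5/12;  a_4 = 17;  x_5 = (x_4 − 17)/19 = -11/12
  x_5 = -11/12;  a_5 = 7;  x_6 = (x_5 − 7)/19 = -5/12
Digits: (18, 7, 17, 7, 17, 7).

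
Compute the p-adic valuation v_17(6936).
v_17(6936) = 2

v_17(n) is the largest exponent k such that 17^k divides n. Factor out: 6936 = 17^2 · 24. (Sign doesn't affect v_p.) So v_17(6936) = 2.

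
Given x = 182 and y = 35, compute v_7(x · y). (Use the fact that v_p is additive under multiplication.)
v_7(6370) = 2

v_p(x) = 1 (factor: 182 = 7^1 · 26); v_p(y) = 1 (factor: 35 = 7^1 · 5). Additivity: v_p(xy) = v_p(x) + v_p(y) = 1 + 1 = 2. (Direct check: xy = 6370 = 7^2 · (130).)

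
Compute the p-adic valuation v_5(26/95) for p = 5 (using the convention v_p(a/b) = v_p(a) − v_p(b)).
v_5(26/95) = -1

Factor powers of 5 from the numerator and denominator of the reduced fraction: 26 = 5^0 · 26 and 95 = 5^1 · 19. Apply v_p(a/b) = v_p(a) − v_p(b): v_5(26/95) = 0 − 1 = -1.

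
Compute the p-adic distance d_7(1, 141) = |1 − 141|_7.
d_7(1, 141) = 1/7

Step 1 — x − y = 1 − 141 = -140. Step 2 — v_7(-140) = 1 (factor: -140 = −(7^1 · 20); the sign does not affect v_p). Step 3 — |x − y|_7 = 7^{-1} = 1/7.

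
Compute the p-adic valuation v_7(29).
v_7(29) = 0

v_7(n) is the largest exponent k such that 7^k divides n. Factor out: 29 = 7^0 · 29. (Sign doesn't affect v_p.) So v_7(29) = 0.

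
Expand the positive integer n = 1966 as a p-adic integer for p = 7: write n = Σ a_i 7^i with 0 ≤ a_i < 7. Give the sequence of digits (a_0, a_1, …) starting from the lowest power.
(a_0, a_1, …) = (6, 0, 5, 5)

Repeated division by 7 gives the digits low-to-high: 1966 = 6 + 5·7^2 + 5·7^3. Digit sequence: (6, 0, 5, 5).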